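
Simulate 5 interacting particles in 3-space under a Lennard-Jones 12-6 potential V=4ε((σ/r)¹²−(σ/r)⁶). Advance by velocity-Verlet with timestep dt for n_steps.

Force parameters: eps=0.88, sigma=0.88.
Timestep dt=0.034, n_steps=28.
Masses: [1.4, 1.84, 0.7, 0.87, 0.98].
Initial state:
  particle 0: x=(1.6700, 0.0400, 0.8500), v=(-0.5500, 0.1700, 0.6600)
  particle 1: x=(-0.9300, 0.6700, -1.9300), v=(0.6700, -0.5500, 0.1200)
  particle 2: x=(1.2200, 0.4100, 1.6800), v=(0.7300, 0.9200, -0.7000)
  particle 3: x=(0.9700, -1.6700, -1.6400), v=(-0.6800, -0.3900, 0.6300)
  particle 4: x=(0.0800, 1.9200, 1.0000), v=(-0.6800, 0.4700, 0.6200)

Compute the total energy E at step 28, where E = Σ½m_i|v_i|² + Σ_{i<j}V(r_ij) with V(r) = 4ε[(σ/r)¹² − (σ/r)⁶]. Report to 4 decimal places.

1.9661

step 0: x0=(1.6700, 0.0400, 0.8500) x1=(-0.9300, 0.6700, -1.9300) x2=(1.2200, 0.4100, 1.6800) x3=(0.9700, -1.6700, -1.6400) x4=(0.0800, 1.9200, 1.0000)
step 1: x0=(1.6511, 0.0460, 0.8729) x1=(-0.9072, 0.6513, -1.9259) x2=(1.2453, 0.4409, 1.6553) x3=(0.9469, -1.6833, -1.6186) x4=(0.0569, 1.9359, 1.0211)
step 2: x0=(1.6327, 0.0514, 0.8945) x1=(-0.8844, 0.6326, -1.9218) x2=(1.2692, 0.4732, 1.6330) x3=(0.9238, -1.6965, -1.5972) x4=(0.0339, 1.9518, 1.0422)
step 3: x0=(1.6171, 0.0537, 0.9108) x1=(-0.8616, 0.6139, -1.9178) x2=(1.2877, 0.5117, 1.6214) x3=(0.9006, -1.7097, -1.5757) x4=(0.0109, 1.9676, 1.0633)
step 4: x0=(1.6052, 0.0506, 0.9187) x1=(-0.8389, 0.5952, -1.9137) x2=(1.2985, 0.5610, 1.6265) x3=(0.8775, -1.7230, -1.5543) x4=(-0.0120, 1.9833, 1.0845)
step 5: x0=(1.5956, 0.0438, 0.9215) x1=(-0.8161, 0.5765, -1.9096) x2=(1.3047, 0.6179, 1.6419) x3=(0.8544, -1.7362, -1.5329) x4=(-0.0348, 1.9989, 1.1057)
step 6: x0=(1.5865, 0.0362, 0.9231) x1=(-0.7933, 0.5578, -1.9055) x2=(1.3099, 0.6766, 1.6595) x3=(0.8312, -1.7494, -1.5114) x4=(-0.0576, 2.0145, 1.1269)
step 7: x0=(1.5770, 0.0292, 0.9256) x1=(-0.7705, 0.5390, -1.9014) x2=(1.3156, 0.7340, 1.6754) x3=(0.8081, -1.7626, -1.4900) x4=(-0.0803, 2.0299, 1.1481)
step 8: x0=(1.5671, 0.0235, 0.9293) x1=(-0.7477, 0.5203, -1.8973) x2=(1.3221, 0.7890, 1.6887) x3=(0.7849, -1.7758, -1.4685) x4=(-0.1029, 2.0453, 1.1693)
step 9: x0=(1.5567, 0.0192, 0.9344) x1=(-0.7249, 0.5016, -1.8932) x2=(1.3294, 0.8414, 1.6992) x3=(0.7618, -1.7890, -1.4471) x4=(-0.1254, 2.0607, 1.1906)
step 10: x0=(1.5460, 0.0161, 0.9408) x1=(-0.7021, 0.4829, -1.8891) x2=(1.3374, 0.8913, 1.7072) x3=(0.7386, -1.8022, -1.4256) x4=(-0.1478, 2.0759, 1.2119)
step 11: x0=(1.5349, 0.0144, 0.9482) x1=(-0.6792, 0.4642, -1.8850) x2=(1.3458, 0.9387, 1.7130) x3=(0.7155, -1.8153, -1.4042) x4=(-0.1702, 2.0911, 1.2332)
step 12: x0=(1.5237, 0.0137, 0.9565) x1=(-0.6564, 0.4454, -1.8809) x2=(1.3545, 0.9840, 1.7170) x3=(0.6923, -1.8284, -1.3827) x4=(-0.1925, 2.1062, 1.2545)
step 13: x0=(1.5122, 0.0141, 0.9657) x1=(-0.6336, 0.4267, -1.8768) x2=(1.3635, 1.0274, 1.7193) x3=(0.6692, -1.8416, -1.3613) x4=(-0.2147, 2.1213, 1.2759)
step 14: x0=(1.5006, 0.0154, 0.9755) x1=(-0.6108, 0.4079, -1.8727) x2=(1.3727, 1.0689, 1.7201) x3=(0.6460, -1.8547, -1.3398) x4=(-0.2368, 2.1363, 1.2973)
step 15: x0=(1.4889, 0.0176, 0.9859) x1=(-0.5880, 0.3892, -1.8686) x2=(1.3820, 1.1088, 1.7198) x3=(0.6228, -1.8678, -1.3183) x4=(-0.2588, 2.1512, 1.3187)
step 16: x0=(1.4771, 0.0205, 0.9969) x1=(-0.5651, 0.3704, -1.8644) x2=(1.3913, 1.1472, 1.7183) x3=(0.5996, -1.8809, -1.2969) x4=(-0.2808, 2.1661, 1.3401)
step 17: x0=(1.4652, 0.0243, 1.0083) x1=(-0.5423, 0.3517, -1.8603) x2=(1.4006, 1.1841, 1.7159) x3=(0.5764, -1.8939, -1.2754) x4=(-0.3026, 2.1809, 1.3615)
step 18: x0=(1.4533, 0.0287, 1.0202) x1=(-0.5195, 0.3329, -1.8562) x2=(1.4099, 1.2198, 1.7126) x3=(0.5532, -1.9070, -1.2539) x4=(-0.3244, 2.1956, 1.3829)
step 19: x0=(1.4414, 0.0337, 1.0324) x1=(-0.4966, 0.3141, -1.8521) x2=(1.4192, 1.2542, 1.7085) x3=(0.5300, -1.9200, -1.2325) x4=(-0.3461, 2.2104, 1.4044)
step 20: x0=(1.4294, 0.0393, 1.0449) x1=(-0.4738, 0.2953, -1.8479) x2=(1.4283, 1.2875, 1.7038) x3=(0.5068, -1.9330, -1.2110) x4=(-0.3677, 2.2250, 1.4259)
step 21: x0=(1.4175, 0.0456, 1.0578) x1=(-0.4509, 0.2766, -1.8438) x2=(1.4374, 1.3197, 1.6984) x3=(0.4836, -1.9460, -1.1896) x4=(-0.3893, 2.2397, 1.4473)
step 22: x0=(1.4055, 0.0523, 1.0709) x1=(-0.4281, 0.2578, -1.8397) x2=(1.4464, 1.3508, 1.6925) x3=(0.4604, -1.9589, -1.1681) x4=(-0.4108, 2.2543, 1.4688)
step 23: x0=(1.3936, 0.0596, 1.0843) x1=(-0.4052, 0.2389, -1.8355) x2=(1.4552, 1.3810, 1.6861) x3=(0.4372, -1.9719, -1.1467) x4=(-0.4322, 2.2688, 1.4903)
step 24: x0=(1.3817, 0.0673, 1.0978) x1=(-0.3823, 0.2201, -1.8314) x2=(1.4639, 1.4103, 1.6793) x3=(0.4139, -1.9848, -1.1252) x4=(-0.4536, 2.2833, 1.5118)
step 25: x0=(1.3698, 0.0755, 1.1116) x1=(-0.3595, 0.2013, -1.8272) x2=(1.4725, 1.4387, 1.6720) x3=(0.3907, -1.9977, -1.1038) x4=(-0.4749, 2.2978, 1.5333)
step 26: x0=(1.3579, 0.0842, 1.1256) x1=(-0.3366, 0.1825, -1.8231) x2=(1.4809, 1.4662, 1.6644) x3=(0.3674, -2.0106, -1.0823) x4=(-0.4961, 2.3123, 1.5547)
step 27: x0=(1.3461, 0.0933, 1.1397) x1=(-0.3137, 0.1636, -1.8189) x2=(1.4892, 1.4929, 1.6564) x3=(0.3442, -2.0234, -1.0609) x4=(-0.5173, 2.3267, 1.5762)
step 28: x0=(1.3343, 0.1028, 1.1539) x1=(-0.2908, 0.1447, -1.8147) x2=(1.4974, 1.5188, 1.6481) x3=(0.3209, -2.0362, -1.0395) x4=(-0.5384, 2.3412, 1.5977)
step 0 velocities: v0=(-0.5500, 0.1700, 0.6600) v1=(0.6700, -0.5500, 0.1200) v2=(0.7300, 0.9200, -0.7000) v3=(-0.6800, -0.3900, 0.6300) v4=(-0.6800, 0.4700, 0.6200)
step 0: KE=2.8588, PE=-0.8997, E=1.9592
step 28 velocities: v0=(-0.3464, 0.2852, 0.4215) v1=(0.6731, -0.5550, 0.1227) v2=(0.2374, 0.7506, -0.2474) v3=(-0.6843, -0.3763, 0.6302) v4=(-0.6211, 0.4236, 0.6321)
step 28: KE=2.1284, PE=-0.1623, E=1.9661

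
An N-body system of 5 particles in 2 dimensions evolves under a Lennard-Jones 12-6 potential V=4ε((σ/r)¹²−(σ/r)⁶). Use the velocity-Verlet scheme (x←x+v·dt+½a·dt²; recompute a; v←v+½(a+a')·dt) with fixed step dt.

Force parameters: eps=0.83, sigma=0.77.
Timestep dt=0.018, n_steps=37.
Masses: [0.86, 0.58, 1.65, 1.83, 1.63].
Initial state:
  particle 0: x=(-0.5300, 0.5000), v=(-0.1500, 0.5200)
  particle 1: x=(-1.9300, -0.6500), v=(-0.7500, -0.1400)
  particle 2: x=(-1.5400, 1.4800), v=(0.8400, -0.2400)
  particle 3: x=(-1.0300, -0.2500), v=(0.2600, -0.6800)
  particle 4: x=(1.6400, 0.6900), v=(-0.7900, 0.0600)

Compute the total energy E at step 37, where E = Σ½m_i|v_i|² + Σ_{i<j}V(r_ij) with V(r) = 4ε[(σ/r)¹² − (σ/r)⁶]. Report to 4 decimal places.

0.3964

step 0: x0=(-0.5300, 0.5000) x1=(-1.9300, -0.6500) x2=(-1.5400, 1.4800) x3=(-1.0300, -0.2500) x4=(1.6400, 0.6900)
step 1: x0=(-0.5330, 0.5091) x1=(-1.9428, -0.6522) x2=(-1.5249, 1.4756) x3=(-1.0254, -0.2622) x4=(1.6258, 0.6911)
step 2: x0=(-0.5365, 0.5176) x1=(-1.9544, -0.6539) x2=(-1.5096, 1.4712) x3=(-1.0210, -0.2742) x4=(1.6116, 0.6922)
step 3: x0=(-0.5406, 0.5254) x1=(-1.9647, -0.6550) x2=(-1.4944, 1.4667) x3=(-1.0168, -0.2860) x4=(1.5973, 0.6932)
step 4: x0=(-0.5454, 0.5325) x1=(-1.9738, -0.6556) x2=(-1.4790, 1.4621) x3=(-1.0128, -0.2975) x4=(1.5831, 0.6943)
step 5: x0=(-0.5508, 0.5389) x1=(-1.9817, -0.6558) x2=(-1.4636, 1.4575) x3=(-1.0089, -0.3088) x4=(1.5688, 0.6954)
step 6: x0=(-0.5568, 0.5445) x1=(-1.9884, -0.6555) x2=(-1.4481, 1.4527) x3=(-1.0051, -0.3198) x4=(1.5546, 0.6965)
step 7: x0=(-0.5635, 0.5495) x1=(-1.9940, -0.6548) x2=(-1.4325, 1.4478) x3=(-1.0015, -0.3304) x4=(1.5403, 0.6975)
step 8: x0=(-0.5708, 0.5539) x1=(-1.9984, -0.6538) x2=(-1.4168, 1.4428) x3=(-0.9980, -0.3408) x4=(1.5261, 0.6986)
step 9: x0=(-0.5787, 0.5576) x1=(-2.0018, -0.6523) x2=(-1.4009, 1.4376) x3=(-0.9947, -0.3509) x4=(1.5118, 0.6997)
step 10: x0=(-0.5873, 0.5608) x1=(-2.0040, -0.6505) x2=(-1.3850, 1.4323) x3=(-0.9916, -0.3607) x4=(1.4976, 0.7008)
step 11: x0=(-0.5965, 0.5634) x1=(-2.0051, -0.6484) x2=(-1.3688, 1.4268) x3=(-0.9886, -0.3702) x4=(1.4833, 0.7018)
step 12: x0=(-0.6063, 0.5656) x1=(-2.0051, -0.6459) x2=(-1.3526, 1.4212) x3=(-0.9858, -0.3794) x4=(1.4690, 0.7029)
step 13: x0=(-0.6169, 0.5673) x1=(-2.0040, -0.6432) x2=(-1.3361, 1.4153) x3=(-0.9832, -0.3884) x4=(1.4547, 0.7040)
step 14: x0=(-0.6281, 0.5687) x1=(-2.0018, -0.6401) x2=(-1.3195, 1.4091) x3=(-0.9808, -0.3970) x4=(1.4404, 0.7051)
step 15: x0=(-0.6400, 0.5697) x1=(-1.9985, -0.6367) x2=(-1.3026, 1.4027) x3=(-0.9787, -0.4053) x4=(1.4261, 0.7061)
step 16: x0=(-0.6526, 0.5706) x1=(-1.9940, -0.6331) x2=(-1.2855, 1.3960) x3=(-0.9767, -0.4133) x4=(1.4118, 0.7072)
step 17: x0=(-0.6660, 0.5713) x1=(-1.9883, -0.6291) x2=(-1.2681, 1.3889) x3=(-0.9751, -0.4210) x4=(1.3975, 0.7083)
step 18: x0=(-0.6802, 0.5719) x1=(-1.9814, -0.6249) x2=(-1.2505, 1.3815) x3=(-0.9736, -0.4285) x4=(1.3832, 0.7094)
step 19: x0=(-0.6951, 0.5725) x1=(-1.9732, -0.6204) x2=(-1.2326, 1.3736) x3=(-0.9725, -0.4356) x4=(1.3689, 0.7104)
step 20: x0=(-0.7108, 0.5731) x1=(-1.9637, -0.6156) x2=(-1.2144, 1.3653) x3=(-0.9717, -0.4425) x4=(1.3545, 0.7115)
step 21: x0=(-0.7272, 0.5738) x1=(-1.9529, -0.6106) x2=(-1.1959, 1.3566) x3=(-0.9711, -0.4490) x4=(1.3402, 0.7126)
step 22: x0=(-0.7443, 0.5744) x1=(-1.9407, -0.6053) x2=(-1.1772, 1.3475) x3=(-0.9710, -0.4553) x4=(1.3258, 0.7136)
step 23: x0=(-0.7617, 0.5747) x1=(-1.9271, -0.5997) x2=(-1.1584, 1.3381) x3=(-0.9712, -0.4613) x4=(1.3115, 0.7147)
step 24: x0=(-0.7793, 0.5741) x1=(-1.9120, -0.5938) x2=(-1.1396, 1.3288) x3=(-0.9718, -0.4670) x4=(1.2971, 0.7158)
step 25: x0=(-0.7965, 0.5717) x1=(-1.8954, -0.5877) x2=(-1.1211, 1.3200) x3=(-0.9727, -0.4724) x4=(1.2828, 0.7168)
step 26: x0=(-0.8128, 0.5660) x1=(-1.8773, -0.5813) x2=(-1.1032, 1.3125) x3=(-0.9741, -0.4775) x4=(1.2684, 0.7179)
step 27: x0=(-0.8277, 0.5556) x1=(-1.8581, -0.5747) x2=(-1.0860, 1.3071) x3=(-0.9757, -0.4823) x4=(1.2540, 0.7190)
step 28: x0=(-0.8411, 0.5394) x1=(-1.8379, -0.5680) x2=(-1.0697, 1.3041) x3=(-0.9776, -0.4867) x4=(1.2396, 0.7200)
step 29: x0=(-0.8533, 0.5180) x1=(-1.8177, -0.5611) x2=(-1.0541, 1.3035) x3=(-0.9794, -0.4908) x4=(1.2252, 0.7211)
step 30: x0=(-0.8649, 0.4926) x1=(-1.7987, -0.5542) x2=(-1.0390, 1.3044) x3=(-0.9807, -0.4944) x4=(1.2108, 0.7222)
step 31: x0=(-0.8763, 0.4645) x1=(-1.7830, -0.5474) x2=(-1.0240, 1.3061) x3=(-0.9809, -0.4975) x4=(1.1964, 0.7232)
step 32: x0=(-0.8879, 0.4351) x1=(-1.7730, -0.5407) x2=(-1.0090, 1.3080) x3=(-0.9792, -0.5000) x4=(1.1820, 0.7243)
step 33: x0=(-0.8998, 0.4050) x1=(-1.7703, -0.5342) x2=(-0.9940, 1.3097) x3=(-0.9750, -0.5019) x4=(1.1675, 0.7253)
step 34: x0=(-0.9120, 0.3747) x1=(-1.7747, -0.5277) x2=(-0.9789, 1.3109) x3=(-0.9685, -0.5033) x4=(1.1531, 0.7264)
step 35: x0=(-0.9245, 0.3447) x1=(-1.7841, -0.5210) x2=(-0.9638, 1.3116) x3=(-0.9603, -0.5045) x4=(1.1387, 0.7275)
step 36: x0=(-0.9372, 0.3160) x1=(-1.7962, -0.5140) x2=(-0.9487, 1.3117) x3=(-0.9511, -0.5059) x4=(1.1242, 0.7285)
step 37: x0=(-0.9502, 0.2901) x1=(-1.8089, -0.5066) x2=(-0.9336, 1.3114) x3=(-0.9416, -0.5083) x4=(1.1097, 0.7296)
step 0 velocities: v0=(-0.1500, 0.5200) v1=(-0.7500, -0.1400) v2=(0.8400, -0.2400) v3=(0.2600, -0.6800) v4=(-0.7900, 0.0600)
step 0: KE=1.9209, PE=-1.5152, E=0.4057
step 37 velocities: v0=(-0.7307, -1.2951) v1=(-0.6901, 0.4240) v2=(0.8395, -0.0311) v3=(0.5269, -0.1930) v4=(-0.8041, 0.0587)
step 37: KE=2.5413, PE=-2.1448, E=0.3964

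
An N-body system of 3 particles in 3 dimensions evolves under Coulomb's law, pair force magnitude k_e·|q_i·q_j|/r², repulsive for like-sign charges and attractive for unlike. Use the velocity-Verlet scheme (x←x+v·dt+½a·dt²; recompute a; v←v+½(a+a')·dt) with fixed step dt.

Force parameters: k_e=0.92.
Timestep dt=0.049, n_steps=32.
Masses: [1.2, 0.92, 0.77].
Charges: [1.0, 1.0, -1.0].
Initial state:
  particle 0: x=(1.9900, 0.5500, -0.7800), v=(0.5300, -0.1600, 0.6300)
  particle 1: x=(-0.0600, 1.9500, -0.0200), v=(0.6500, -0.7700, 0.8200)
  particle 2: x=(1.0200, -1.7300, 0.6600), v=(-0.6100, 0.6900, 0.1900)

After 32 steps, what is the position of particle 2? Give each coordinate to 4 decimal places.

step 0: x0=(1.9900, 0.5500, -0.7800) x1=(-0.0600, 1.9500, -0.0200) x2=(1.0200, -1.7300, 0.6600)
step 1: x0=(2.0160, 0.5420, -0.7491) x1=(-0.0283, 1.9123, 0.0202) x2=(0.9901, -1.6960, 0.6692)
step 2: x0=(2.0422, 0.5337, -0.7182) x1=(0.0032, 1.8746, 0.0606) x2=(0.9604, -1.6615, 0.6782)
step 3: x0=(2.0685, 0.5250, -0.6872) x1=(0.0345, 1.8370, 0.1012) x2=(0.9307, -1.6265, 0.6870)
step 4: x0=(2.0950, 0.5160, -0.6563) x1=(0.0655, 1.7993, 0.1418) x2=(0.9011, -1.5910, 0.6955)
step 5: x0=(2.1215, 0.5067, -0.6253) x1=(0.0962, 1.7617, 0.1826) x2=(0.8716, -1.5550, 0.7039)
step 6: x0=(2.1482, 0.4971, -0.5942) x1=(0.1267, 1.7241, 0.2236) x2=(0.8422, -1.5185, 0.7120)
step 7: x0=(2.1750, 0.4871, -0.5632) x1=(0.1569, 1.6864, 0.2647) x2=(0.8129, -1.4815, 0.7199)
step 8: x0=(2.2020, 0.4768, -0.5321) x1=(0.1868, 1.6488, 0.3060) x2=(0.7838, -1.4439, 0.7276)
step 9: x0=(2.2290, 0.4662, -0.5011) x1=(0.2165, 1.6110, 0.3475) x2=(0.7549, -1.4058, 0.7351)
step 10: x0=(2.2562, 0.4553, -0.4700) x1=(0.2459, 1.5732, 0.3891) x2=(0.7261, -1.3671, 0.7423)
step 11: x0=(2.2834, 0.4440, -0.4389) x1=(0.2750, 1.5354, 0.4309) x2=(0.6975, -1.3278, 0.7493)
step 12: x0=(2.3108, 0.4325, -0.4077) x1=(0.3038, 1.4974, 0.4728) x2=(0.6691, -1.2879, 0.7562)
step 13: x0=(2.3382, 0.4206, -0.3766) x1=(0.3323, 1.4593, 0.5149) x2=(0.6409, -1.2474, 0.7627)
step 14: x0=(2.3657, 0.4085, -0.3455) x1=(0.3606, 1.4211, 0.5573) x2=(0.6129, -1.2063, 0.7691)
step 15: x0=(2.3933, 0.3960, -0.3144) x1=(0.3885, 1.3827, 0.5998) x2=(0.5851, -1.1645, 0.7753)
step 16: x0=(2.4210, 0.3833, -0.2833) x1=(0.4161, 1.3441, 0.6424) x2=(0.5576, -1.1220, 0.7813)
step 17: x0=(2.4488, 0.3702, -0.2522) x1=(0.4434, 1.3053, 0.6853) x2=(0.5304, -1.0788, 0.7870)
step 18: x0=(2.4766, 0.3569, -0.2211) x1=(0.4703, 1.2662, 0.7283) x2=(0.5035, -1.0349, 0.7926)
step 19: x0=(2.5045, 0.3434, -0.1901) x1=(0.4969, 1.2268, 0.7715) x2=(0.4768, -0.9902, 0.7980)
step 20: x0=(2.5325, 0.3296, -0.1591) x1=(0.5232, 1.1871, 0.8149) x2=(0.4505, -0.9447, 0.8033)
step 21: x0=(2.5605, 0.3155, -0.1281) x1=(0.5491, 1.1470, 0.8585) x2=(0.4246, -0.8984, 0.8083)
step 22: x0=(2.5886, 0.3012, -0.0971) x1=(0.5746, 1.1065, 0.9022) x2=(0.3990, -0.8512, 0.8133)
step 23: x0=(2.6167, 0.2867, -0.0662) x1=(0.5996, 1.0655, 0.9461) x2=(0.3739, -0.8031, 0.8182)
step 24: x0=(2.6449, 0.2719, -0.0354) x1=(0.6243, 1.0240, 0.9901) x2=(0.3491, -0.7540, 0.8229)
step 25: x0=(2.6731, 0.2570, -0.0046) x1=(0.6485, 0.9819, 1.0342) x2=(0.3249, -0.7039, 0.8276)
step 26: x0=(2.7014, 0.2419, 0.0262) x1=(0.6721, 0.9391, 1.0784) x2=(0.3012, -0.6527, 0.8324)
step 27: x0=(2.7297, 0.2266, 0.0569) x1=(0.6953, 0.8956, 1.1226) x2=(0.2781, -0.6004, 0.8371)
step 28: x0=(2.7580, 0.2111, 0.0875) x1=(0.7178, 0.8513, 1.1669) x2=(0.2556, -0.5468, 0.8419)
step 29: x0=(2.7864, 0.1955, 0.1180) x1=(0.7396, 0.8062, 1.2111) x2=(0.2339, -0.4920, 0.8469)
step 30: x0=(2.8149, 0.1797, 0.1484) x1=(0.7607, 0.7601, 1.2552) x2=(0.2131, -0.4359, 0.8522)
step 31: x0=(2.8434, 0.1638, 0.1788) x1=(0.7809, 0.7130, 1.2992) x2=(0.1932, -0.3783, 0.8578)
step 32: x0=(2.8719, 0.1478, 0.2091) x1=(0.8001, 0.6649, 1.3429) x2=(0.1743, -0.3193, 0.8639)

(0.1743, -0.3193, 0.8639)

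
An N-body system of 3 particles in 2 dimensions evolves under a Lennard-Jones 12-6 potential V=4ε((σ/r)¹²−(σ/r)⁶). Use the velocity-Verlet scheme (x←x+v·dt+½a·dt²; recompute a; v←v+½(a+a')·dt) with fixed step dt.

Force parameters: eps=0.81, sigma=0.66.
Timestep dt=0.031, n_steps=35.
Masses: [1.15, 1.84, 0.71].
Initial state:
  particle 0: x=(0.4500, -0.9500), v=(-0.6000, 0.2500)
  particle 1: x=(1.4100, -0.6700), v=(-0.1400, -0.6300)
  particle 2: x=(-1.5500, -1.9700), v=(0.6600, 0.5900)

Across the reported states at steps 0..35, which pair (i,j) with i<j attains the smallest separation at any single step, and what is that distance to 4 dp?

pair (0,1), distance 0.6925

step 0: x0=(0.4500, -0.9500) x1=(1.4100, -0.6700) x2=(-1.5500, -1.9700)
step 1: x0=(0.4319, -0.9421) x1=(1.4053, -0.6896) x2=(-1.5295, -1.9517)
step 2: x0=(0.4149, -0.9339) x1=(1.4000, -0.7094) x2=(-1.5091, -1.9334)
step 3: x0=(0.3989, -0.9255) x1=(1.3940, -0.7294) x2=(-1.4886, -1.9151)
step 4: x0=(0.3839, -0.9169) x1=(1.3874, -0.7494) x2=(-1.4681, -1.8968)
step 5: x0=(0.3699, -0.9081) x1=(1.3802, -0.7696) x2=(-1.4476, -1.8785)
step 6: x0=(0.3569, -0.8992) x1=(1.3723, -0.7899) x2=(-1.4271, -1.8602)
step 7: x0=(0.3449, -0.8902) x1=(1.3639, -0.8102) x2=(-1.4065, -1.8418)
step 8: x0=(0.3338, -0.8812) x1=(1.3548, -0.8306) x2=(-1.3860, -1.8235)
step 9: x0=(0.3237, -0.8721) x1=(1.3451, -0.8510) x2=(-1.3654, -1.8052)
step 10: x0=(0.3146, -0.8629) x1=(1.3348, -0.8714) x2=(-1.3448, -1.7868)
step 11: x0=(0.3065, -0.8538) x1=(1.3238, -0.8918) x2=(-1.3242, -1.7684)
step 12: x0=(0.2993, -0.8447) x1=(1.3122, -0.9122) x2=(-1.3036, -1.7501)
step 13: x0=(0.2932, -0.8358) x1=(1.3000, -0.9325) x2=(-1.2829, -1.7317)
step 14: x0=(0.2881, -0.8269) x1=(1.2872, -0.9528) x2=(-1.2623, -1.7132)
step 15: x0=(0.2840, -0.8181) x1=(1.2736, -0.9730) x2=(-1.2415, -1.6948)
step 16: x0=(0.2811, -0.8096) x1=(1.2594, -0.9931) x2=(-1.2208, -1.6764)
step 17: x0=(0.2792, -0.8013) x1=(1.2445, -1.0131) x2=(-1.2000, -1.6579)
step 18: x0=(0.2784, -0.7932) x1=(1.2288, -1.0329) x2=(-1.1791, -1.6394)
step 19: x0=(0.2789, -0.7855) x1=(1.2124, -1.0525) x2=(-1.1582, -1.6208)
step 20: x0=(0.2806, -0.7781) x1=(1.1952, -1.0719) x2=(-1.1372, -1.6023)
step 21: x0=(0.2836, -0.7713) x1=(1.1771, -1.0910) x2=(-1.1162, -1.5837)
step 22: x0=(0.2880, -0.7649) x1=(1.1582, -1.1098) x2=(-1.0951, -1.5650)
step 23: x0=(0.2938, -0.7591) x1=(1.1383, -1.1282) x2=(-1.0739, -1.5464)
step 24: x0=(0.3011, -0.7541) x1=(1.1175, -1.1462) x2=(-1.0527, -1.5276)
step 25: x0=(0.3101, -0.7499) x1=(1.0955, -1.1637) x2=(-1.0313, -1.5089)
step 26: x0=(0.3209, -0.7467) x1=(1.0724, -1.1806) x2=(-1.0099, -1.4900)
step 27: x0=(0.3335, -0.7447) x1=(1.0482, -1.1968) x2=(-0.9883, -1.4711)
step 28: x0=(0.3481, -0.7440) x1=(1.0226, -1.2122) x2=(-0.9666, -1.4522)
step 29: x0=(0.3646, -0.7447) x1=(0.9958, -1.2267) x2=(-0.9448, -1.4332)
step 30: x0=(0.3829, -0.7468) x1=(0.9678, -1.2404) x2=(-0.9229, -1.4141)
step 31: x0=(0.4023, -0.7500) x1=(0.9391, -1.2534) x2=(-0.9008, -1.3950)
step 32: x0=(0.4212, -0.7529) x1=(0.9106, -1.2666) x2=(-0.8785, -1.3757)
step 33: x0=(0.4371, -0.7526) x1=(0.8840, -1.2818) x2=(-0.8560, -1.3565)
step 34: x0=(0.4472, -0.7458) x1=(0.8608, -1.3012) x2=(-0.8334, -1.3371)
step 35: x0=(0.4520, -0.7320) x1=(0.8410, -1.3250) x2=(-0.8105, -1.3176)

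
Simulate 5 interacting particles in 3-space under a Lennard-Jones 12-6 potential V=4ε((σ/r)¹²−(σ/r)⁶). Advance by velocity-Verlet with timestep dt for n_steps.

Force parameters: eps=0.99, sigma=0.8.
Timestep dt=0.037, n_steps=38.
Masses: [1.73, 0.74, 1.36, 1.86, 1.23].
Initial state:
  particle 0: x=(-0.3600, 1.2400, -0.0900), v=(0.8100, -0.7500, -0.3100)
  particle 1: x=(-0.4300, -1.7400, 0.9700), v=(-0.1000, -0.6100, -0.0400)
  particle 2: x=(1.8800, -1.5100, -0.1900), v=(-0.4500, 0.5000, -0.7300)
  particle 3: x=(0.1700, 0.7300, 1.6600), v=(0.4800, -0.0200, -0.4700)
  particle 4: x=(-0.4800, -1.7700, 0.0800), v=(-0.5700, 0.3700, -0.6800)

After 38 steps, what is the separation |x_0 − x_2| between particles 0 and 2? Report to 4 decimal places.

step 0: x0=(-0.3600, 1.2400, -0.0900) x1=(-0.4300, -1.7400, 0.9700) x2=(1.8800, -1.5100, -0.1900) x3=(0.1700, 0.7300, 1.6600) x4=(-0.4800, -1.7700, 0.0800)
step 1: x0=(-0.3300, 1.2122, -0.1014) x1=(-0.4337, -1.7625, 0.9690) x2=(1.8633, -1.4915, -0.2170) x3=(0.1878, 0.7293, 1.6426) x4=(-0.5011, -1.7563, 0.0545)
step 2: x0=(-0.3000, 1.1845, -0.1128) x1=(-0.4375, -1.7851, 0.9656) x2=(1.8467, -1.4730, -0.2440) x3=(0.2055, 0.7285, 1.6251) x4=(-0.5221, -1.7426, 0.0305)
step 3: x0=(-0.2700, 1.1567, -0.1242) x1=(-0.4417, -1.8074, 0.9579) x2=(1.8300, -1.4545, -0.2710) x3=(0.2232, 0.7278, 1.6076) x4=(-0.5428, -1.7291, 0.0091)
step 4: x0=(-0.2400, 1.1288, -0.1354) x1=(-0.4464, -1.8292, 0.9453) x2=(1.8132, -1.4360, -0.2980) x3=(0.2409, 0.7271, 1.5900) x4=(-0.5632, -1.7157, -0.0093)
step 5: x0=(-0.2099, 1.1010, -0.1466) x1=(-0.4517, -1.8505, 0.9274) x2=(1.7965, -1.4175, -0.3250) x3=(0.2586, 0.7264, 1.5724) x4=(-0.5832, -1.7028, -0.0247)
step 6: x0=(-0.1799, 1.0731, -0.1578) x1=(-0.4578, -1.8709, 0.9044) x2=(1.7797, -1.3990, -0.3520) x3=(0.2763, 0.7257, 1.5546) x4=(-0.6027, -1.6903, -0.0369)
step 7: x0=(-0.1498, 1.0453, -0.1688) x1=(-0.4646, -1.8903, 0.8762) x2=(1.7629, -1.3805, -0.3789) x3=(0.2939, 0.7250, 1.5369) x4=(-0.6218, -1.6783, -0.0460)
step 8: x0=(-0.1197, 1.0174, -0.1798) x1=(-0.4722, -1.9086, 0.8432) x2=(1.7461, -1.3620, -0.4059) x3=(0.3115, 0.7243, 1.5190) x4=(-0.6403, -1.6671, -0.0522)
step 9: x0=(-0.0896, 0.9894, -0.1907) x1=(-0.4806, -1.9258, 0.8060) x2=(1.7293, -1.3435, -0.4328) x3=(0.3291, 0.7236, 1.5011) x4=(-0.6584, -1.6565, -0.0559)
step 10: x0=(-0.0594, 0.9615, -0.2015) x1=(-0.4895, -1.9421, 0.7661) x2=(1.7124, -1.3250, -0.4598) x3=(0.3467, 0.7230, 1.4830) x4=(-0.6761, -1.6464, -0.0580)
step 11: x0=(-0.0292, 0.9335, -0.2122) x1=(-0.4983, -1.9586, 0.7267) x2=(1.6955, -1.3065, -0.4867) x3=(0.3643, 0.7223, 1.4649) x4=(-0.6939, -1.6362, -0.0604)
step 12: x0=(0.0010, 0.9055, -0.2229) x1=(-0.5059, -1.9771, 0.6923) x2=(1.6787, -1.2880, -0.5137) x3=(0.3818, 0.7217, 1.4467) x4=(-0.7124, -1.6248, -0.0658)
step 13: x0=(0.0312, 0.8775, -0.2334) x1=(-0.5111, -1.9994, 0.6661) x2=(1.6617, -1.2695, -0.5406) x3=(0.3994, 0.7210, 1.4284) x4=(-0.7322, -1.6110, -0.0762)
step 14: x0=(0.0614, 0.8495, -0.2438) x1=(-0.5145, -2.0251, 0.6464) x2=(1.6448, -1.2510, -0.5675) x3=(0.4168, 0.7204, 1.4100) x4=(-0.7532, -1.5952, -0.0904)
step 15: x0=(0.0917, 0.8214, -0.2541) x1=(-0.5172, -2.0519, 0.6286) x2=(1.6278, -1.2325, -0.5944) x3=(0.4343, 0.7197, 1.3915) x4=(-0.7745, -1.5787, -0.1058)
step 16: x0=(0.1220, 0.7934, -0.2642) x1=(-0.5204, -2.0777, 0.6094) x2=(1.6108, -1.2140, -0.6213) x3=(0.4518, 0.7191, 1.3728) x4=(-0.7955, -1.5627, -0.1203)
step 17: x0=(0.1523, 0.7653, -0.2743) x1=(-0.5247, -2.1014, 0.5870) x2=(1.5938, -1.1955, -0.6482) x3=(0.4692, 0.7185, 1.3541) x4=(-0.8158, -1.5481, -0.1330)
step 18: x0=(0.1827, 0.7371, -0.2842) x1=(-0.5305, -2.1222, 0.5610) x2=(1.5768, -1.1770, -0.6751) x3=(0.4866, 0.7178, 1.3352) x4=(-0.8352, -1.5351, -0.1435)
step 19: x0=(0.2131, 0.7090, -0.2939) x1=(-0.5380, -2.1398, 0.5311) x2=(1.5597, -1.1584, -0.7020) x3=(0.5040, 0.7172, 1.3162) x4=(-0.8535, -1.5240, -0.1517)
step 20: x0=(0.2435, 0.6808, -0.3035) x1=(-0.5472, -2.1541, 0.4975) x2=(1.5427, -1.1399, -0.7288) x3=(0.5213, 0.7165, 1.2970) x4=(-0.8709, -1.5149, -0.1576)
step 21: x0=(0.2739, 0.6527, -0.3130) x1=(-0.5581, -2.1649, 0.4604) x2=(1.5255, -1.1213, -0.7557) x3=(0.5386, 0.7159, 1.2777) x4=(-0.8871, -1.5079, -0.1614)
step 22: x0=(0.3044, 0.6245, -0.3223) x1=(-0.5707, -2.1721, 0.4199) x2=(1.5084, -1.1028, -0.7825) x3=(0.5559, 0.7152, 1.2582) x4=(-0.9023, -1.5031, -0.1632)
step 23: x0=(0.3349, 0.5963, -0.3314) x1=(-0.5850, -2.1761, 0.3766) x2=(1.4912, -1.0842, -0.8094) x3=(0.5732, 0.7145, 1.2385) x4=(-0.9164, -1.5001, -0.1633)
step 24: x0=(0.3655, 0.5680, -0.3403) x1=(-0.6004, -2.1776, 0.3313) x2=(1.4740, -1.0656, -0.8362) x3=(0.5904, 0.7138, 1.2187) x4=(-0.9299, -1.4986, -0.1622)
step 25: x0=(0.3961, 0.5398, -0.3491) x1=(-0.6161, -2.1786, 0.2856) x2=(1.4568, -1.0469, -0.8629) x3=(0.6076, 0.7131, 1.1987) x4=(-0.9432, -1.4974, -0.1609)
step 26: x0=(0.4267, 0.5115, -0.3577) x1=(-0.6302, -2.1829, 0.2421) x2=(1.4395, -1.0282, -0.8897) x3=(0.6248, 0.7124, 1.1786) x4=(-0.9574, -1.4942, -0.1609)
step 27: x0=(0.4574, 0.4832, -0.3660) x1=(-0.6409, -2.1943, 0.2028) x2=(1.4221, -1.0095, -0.9165) x3=(0.6420, 0.7116, 1.1582) x4=(-0.9736, -1.4867, -0.1634)
step 28: x0=(0.4881, 0.4549, -0.3742) x1=(-0.6482, -2.2127, 0.1671) x2=(1.4047, -0.9907, -0.9432) x3=(0.6591, 0.7108, 1.1376) x4=(-0.9918, -1.4749, -0.1681)
step 29: x0=(0.5189, 0.4266, -0.3822) x1=(-0.6542, -2.2340, 0.1327) x2=(1.3873, -0.9718, -0.9698) x3=(0.6762, 0.7100, 1.1168) x4=(-1.0108, -1.4614, -0.1736)
step 30: x0=(0.5498, 0.3982, -0.3900) x1=(-0.6605, -2.2546, 0.0980) x2=(1.3697, -0.9528, -0.9964) x3=(0.6933, 0.7091, 1.0958) x4=(-1.0295, -1.4483, -0.1789)
step 31: x0=(0.5807, 0.3697, -0.3976) x1=(-0.6683, -2.2720, 0.0622) x2=(1.3521, -0.9337, -1.0230) x3=(0.7104, 0.7081, 1.0746) x4=(-1.0474, -1.4371, -0.1836)
step 32: x0=(0.6117, 0.3412, -0.4050) x1=(-0.6779, -2.2853, 0.0252) x2=(1.3343, -0.9144, -1.0495) x3=(0.7275, 0.7072, 1.0531) x4=(-1.0642, -1.4283, -0.1876)
step 33: x0=(0.6428, 0.3125, -0.4122) x1=(-0.6895, -2.2939, -0.0129) x2=(1.3165, -0.8950, -1.0758) x3=(0.7445, 0.7061, 1.0314) x4=(-1.0796, -1.4223, -0.1909)
step 34: x0=(0.6741, 0.2838, -0.4192) x1=(-0.7033, -2.2978, -0.0520) x2=(1.2985, -0.8753, -1.1020) x3=(0.7615, 0.7050, 1.0094) x4=(-1.0938, -1.4192, -0.1936)
step 35: x0=(0.7054, 0.2549, -0.4261) x1=(-0.7192, -2.2969, -0.0919) x2=(1.2803, -0.8554, -1.1281) x3=(0.7785, 0.7037, 0.9872) x4=(-1.1067, -1.4189, -0.1958)
step 36: x0=(0.7369, 0.2258, -0.4329) x1=(-0.7372, -2.2913, -0.1324) x2=(1.2619, -0.8350, -1.1539) x3=(0.7955, 0.7024, 0.9647) x4=(-1.1183, -1.4215, -0.1977)
step 37: x0=(0.7686, 0.1964, -0.4397) x1=(-0.7570, -2.2812, -0.1731) x2=(1.2433, -0.8142, -1.1793) x3=(0.8124, 0.7010, 0.9419) x4=(-1.1287, -1.4267, -0.1994)
step 38: x0=(0.8006, 0.1667, -0.4465) x1=(-0.7784, -2.2677, -0.2140) x2=(1.2244, -0.7929, -1.2044) x3=(0.8294, 0.6995, 0.9189) x4=(-1.1382, -1.4339, -0.2010)

1.2942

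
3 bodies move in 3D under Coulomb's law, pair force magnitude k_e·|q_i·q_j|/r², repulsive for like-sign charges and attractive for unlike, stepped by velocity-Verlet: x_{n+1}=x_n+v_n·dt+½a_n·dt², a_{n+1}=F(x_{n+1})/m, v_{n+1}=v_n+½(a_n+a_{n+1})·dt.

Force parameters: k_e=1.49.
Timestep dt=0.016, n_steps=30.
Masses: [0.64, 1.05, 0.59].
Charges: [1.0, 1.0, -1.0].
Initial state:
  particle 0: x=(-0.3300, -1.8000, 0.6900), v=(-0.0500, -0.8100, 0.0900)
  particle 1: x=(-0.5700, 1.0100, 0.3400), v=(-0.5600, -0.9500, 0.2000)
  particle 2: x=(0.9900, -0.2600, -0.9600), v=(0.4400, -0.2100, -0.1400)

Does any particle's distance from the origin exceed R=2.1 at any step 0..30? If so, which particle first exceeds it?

yes, particle 0

step 0: x0=(-0.3300, -1.8000, 0.6900) x1=(-0.5700, 1.0100, 0.3400) x2=(0.9900, -0.2600, -0.9600)
step 1: x0=(-0.3308, -1.8130, 0.6914) x1=(-0.5789, 0.9948, 0.3432) x2=(0.9970, -0.2634, -0.9622)
step 2: x0=(-0.3315, -1.8260, 0.6928) x1=(-0.5878, 0.9796, 0.3463) x2=(1.0038, -0.2667, -0.9642)
step 3: x0=(-0.3322, -1.8390, 0.6941) x1=(-0.5967, 0.9645, 0.3494) x2=(1.0106, -0.2701, -0.9662)
step 4: x0=(-0.3328, -1.8520, 0.6954) x1=(-0.6055, 0.9493, 0.3525) x2=(1.0172, -0.2734, -0.9680)
step 5: x0=(-0.3334, -1.8651, 0.6966) x1=(-0.6143, 0.9341, 0.3555) x2=(1.0237, -0.2768, -0.9697)
step 6: x0=(-0.3339, -1.8782, 0.6978) x1=(-0.6231, 0.9190, 0.3585) x2=(1.0301, -0.2801, -0.9713)
step 7: x0=(-0.3344, -1.8913, 0.6990) x1=(-0.6318, 0.9039, 0.3614) x2=(1.0363, -0.2835, -0.9728)
step 8: x0=(-0.3348, -1.9044, 0.7001) x1=(-0.6405, 0.8888, 0.3643) x2=(1.0425, -0.2868, -0.9741)
step 9: x0=(-0.3352, -1.9176, 0.7012) x1=(-0.6491, 0.8737, 0.3672) x2=(1.0485, -0.2902, -0.9754)
step 10: x0=(-0.3355, -1.9307, 0.7022) x1=(-0.6577, 0.8586, 0.3700) x2=(1.0544, -0.2935, -0.9765)
step 11: x0=(-0.3358, -1.9440, 0.7032) x1=(-0.6663, 0.8436, 0.3728) x2=(1.0602, -0.2969, -0.9775)
step 12: x0=(-0.3360, -1.9572, 0.7041) x1=(-0.6749, 0.8286, 0.3756) x2=(1.0658, -0.3002, -0.9784)
step 13: x0=(-0.3362, -1.9705, 0.7050) x1=(-0.6834, 0.8135, 0.3783) x2=(1.0714, -0.3036, -0.9792)
step 14: x0=(-0.3363, -1.9837, 0.7059) x1=(-0.6918, 0.7985, 0.3810) x2=(1.0768, -0.3069, -0.9799)
step 15: x0=(-0.3364, -1.9971, 0.7067) x1=(-0.7002, 0.7836, 0.3836) x2=(1.0821, -0.3103, -0.9805)
step 16: x0=(-0.3364, -2.0104, 0.7075) x1=(-0.7086, 0.7686, 0.3862) x2=(1.0873, -0.3137, -0.9810)
step 17: x0=(-0.3364, -2.0238, 0.7083) x1=(-0.7170, 0.7537, 0.3888) x2=(1.0924, -0.3171, -0.9814)
step 18: x0=(-0.3363, -2.0372, 0.7090) x1=(-0.7253, 0.7387, 0.3913) x2=(1.0974, -0.3205, -0.9816)
step 19: x0=(-0.3362, -2.0506, 0.7097) x1=(-0.7336, 0.7238, 0.3938) x2=(1.1022, -0.3239, -0.9818)
step 20: x0=(-0.3361, -2.0640, 0.7103) x1=(-0.7418, 0.7090, 0.3963) x2=(1.1069, -0.3273, -0.9818)
step 21: x0=(-0.3359, -2.0775, 0.7109) x1=(-0.7501, 0.6941, 0.3987) x2=(1.1116, -0.3307, -0.9818)
step 22: x0=(-0.3356, -2.0910, 0.7115) x1=(-0.7582, 0.6793, 0.4011) x2=(1.1161, -0.3341, -0.9816)
step 23: x0=(-0.3353, -2.1045, 0.7120) x1=(-0.7664, 0.6645, 0.4034) x2=(1.1204, -0.3375, -0.9814)
step 24: x0=(-0.3349, -2.1181, 0.7125) x1=(-0.7745, 0.6497, 0.4057) x2=(1.1247, -0.3410, -0.9810)
step 25: x0=(-0.3345, -2.1317, 0.7130) x1=(-0.7826, 0.6349, 0.4080) x2=(1.1289, -0.3444, -0.9806)
step 26: x0=(-0.3340, -2.1453, 0.7134) x1=(-0.7906, 0.6202, 0.4103) x2=(1.1329, -0.3479, -0.9800)
step 27: x0=(-0.3335, -2.1589, 0.7138) x1=(-0.7986, 0.6055, 0.4125) x2=(1.1368, -0.3514, -0.9793)
step 28: x0=(-0.3330, -2.1726, 0.7142) x1=(-0.8066, 0.5908, 0.4146) x2=(1.1407, -0.3548, -0.9786)
step 29: x0=(-0.3324, -2.1863, 0.7145) x1=(-0.8146, 0.5761, 0.4168) x2=(1.1444, -0.3583, -0.9777)
step 30: x0=(-0.3317, -2.2000, 0.7148) x1=(-0.8225, 0.5614, 0.4189) x2=(1.1479, -0.3619, -0.9768)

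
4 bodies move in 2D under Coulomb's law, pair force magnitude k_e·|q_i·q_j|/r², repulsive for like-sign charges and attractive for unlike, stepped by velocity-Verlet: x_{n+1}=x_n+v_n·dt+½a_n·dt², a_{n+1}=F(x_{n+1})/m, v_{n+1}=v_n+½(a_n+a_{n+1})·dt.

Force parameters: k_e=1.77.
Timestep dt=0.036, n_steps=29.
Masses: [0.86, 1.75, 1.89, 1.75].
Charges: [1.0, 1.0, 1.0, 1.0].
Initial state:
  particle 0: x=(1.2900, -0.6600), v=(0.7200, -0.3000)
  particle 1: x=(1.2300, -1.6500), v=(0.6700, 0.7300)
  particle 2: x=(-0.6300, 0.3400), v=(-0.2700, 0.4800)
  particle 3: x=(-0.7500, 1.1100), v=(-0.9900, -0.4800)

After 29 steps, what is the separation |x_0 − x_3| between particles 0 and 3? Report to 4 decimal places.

4.8442

step 0: x0=(1.2900, -0.6600) x1=(1.2300, -1.6500) x2=(-0.6300, 0.3400) x3=(-0.7500, 1.1100)
step 1: x0=(1.3164, -0.6697) x1=(1.2542, -1.6245) x2=(-0.6397, 0.3564) x3=(-0.7859, 1.0939)
step 2: x0=(1.3437, -0.6770) x1=(1.2784, -1.6006) x2=(-0.6494, 0.3710) x3=(-0.8225, 1.0803)
step 3: x0=(1.3720, -0.6816) x1=(1.3028, -1.5785) x2=(-0.6588, 0.3835) x3=(-0.8598, 1.0692)
step 4: x0=(1.4013, -0.6834) x1=(1.3272, -1.5582) x2=(-0.6679, 0.3940) x3=(-0.8981, 1.0608)
step 5: x0=(1.4315, -0.6821) x1=(1.3517, -1.5398) x2=(-0.6765, 0.4024) x3=(-0.9374, 1.0551)
step 6: x0=(1.4627, -0.6777) x1=(1.3762, -1.5234) x2=(-0.6845, 0.4087) x3=(-0.9779, 1.0520)
step 7: x0=(1.4950, -0.6700) x1=(1.4007, -1.5089) x2=(-0.6918, 0.4130) x3=(-1.0197, 1.0515)
step 8: x0=(1.5283, -0.6589) x1=(1.4252, -1.4965) x2=(-0.6983, 0.4154) x3=(-1.0628, 1.0533)
step 9: x0=(1.5627, -0.6445) x1=(1.4496, -1.4861) x2=(-0.7039, 0.4161) x3=(-1.1073, 1.0575)
step 10: x0=(1.5983, -0.6267) x1=(1.4740, -1.4776) x2=(-0.7088, 0.4151) x3=(-1.1533, 1.0637)
step 11: x0=(1.6349, -0.6056) x1=(1.4984, -1.4711) x2=(-0.7128, 0.4127) x3=(-1.2005, 1.0718)
step 12: x0=(1.6726, -0.5814) x1=(1.5226, -1.4664) x2=(-0.7160, 0.4090) x3=(-1.2492, 1.0816)
step 13: x0=(1.7115, -0.5542) x1=(1.5468, -1.4635) x2=(-0.7184, 0.4041) x3=(-1.2991, 1.0929)
step 14: x0=(1.7515, -0.5242) x1=(1.5709, -1.4623) x2=(-0.7202, 0.3983) x3=(-1.3502, 1.1055)
step 15: x0=(1.7926, -0.4916) x1=(1.5949, -1.4626) x2=(-0.7213, 0.3916) x3=(-1.4024, 1.1194)
step 16: x0=(1.8348, -0.4565) x1=(1.6188, -1.4644) x2=(-0.7219, 0.3842) x3=(-1.4557, 1.1343)
step 17: x0=(1.8781, -0.4191) x1=(1.6426, -1.4675) x2=(-0.7220, 0.3761) x3=(-1.5100, 1.1501)
step 18: x0=(1.9223, -0.3797) x1=(1.6664, -1.4719) x2=(-0.7216, 0.3675) x3=(-1.5652, 1.1668)
step 19: x0=(1.9676, -0.3384) x1=(1.6900, -1.4774) x2=(-0.7208, 0.3584) x3=(-1.6212, 1.1843)
step 20: x0=(2.0138, -0.2954) x1=(1.7137, -1.4840) x2=(-0.7197, 0.3488) x3=(-1.6781, 1.2024)
step 21: x0=(2.0609, -0.2507) x1=(1.7373, -1.4915) x2=(-0.7183, 0.3388) x3=(-1.7356, 1.2211)
step 22: x0=(2.1090, -0.2047) x1=(1.7608, -1.5000) x2=(-0.7167, 0.3286) x3=(-1.7938, 1.2404)
step 23: x0=(2.1578, -0.1573) x1=(1.7843, -1.5093) x2=(-0.7148, 0.3180) x3=(-1.8527, 1.2602)
step 24: x0=(2.2075, -0.1087) x1=(1.8078, -1.5193) x2=(-0.7127, 0.3072) x3=(-1.9121, 1.2804)
step 25: x0=(2.2579, -0.0590) x1=(1.8313, -1.5301) x2=(-0.7105, 0.2961) x3=(-1.9721, 1.3010)
step 26: x0=(2.3091, -0.0083) x1=(1.8548, -1.5415) x2=(-0.7082, 0.2849) x3=(-2.0325, 1.3220)
step 27: x0=(2.3610, 0.0433) x1=(1.8783, -1.5535) x2=(-0.7057, 0.2734) x3=(-2.0935, 1.3433)
step 28: x0=(2.4136, 0.0958) x1=(1.9019, -1.5660) x2=(-0.7032, 0.2618) x3=(-2.1548, 1.3649)
step 29: x0=(2.4668, 0.1491) x1=(1.9254, -1.5791) x2=(-0.7006, 0.2501) x3=(-2.2166, 1.3868)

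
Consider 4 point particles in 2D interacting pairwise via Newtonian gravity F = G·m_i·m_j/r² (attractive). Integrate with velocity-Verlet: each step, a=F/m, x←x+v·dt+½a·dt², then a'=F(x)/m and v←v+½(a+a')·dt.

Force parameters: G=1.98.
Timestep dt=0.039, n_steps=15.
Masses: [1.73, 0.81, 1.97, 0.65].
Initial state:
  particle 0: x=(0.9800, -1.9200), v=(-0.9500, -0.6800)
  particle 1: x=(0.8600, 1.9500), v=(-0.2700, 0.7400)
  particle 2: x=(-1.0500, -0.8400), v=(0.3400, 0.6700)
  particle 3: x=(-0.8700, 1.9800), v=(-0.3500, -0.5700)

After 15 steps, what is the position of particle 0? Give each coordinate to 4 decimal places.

(0.3114, -2.2064)

step 0: x0=(0.9800, -1.9200) x1=(0.8600, 1.9500) x2=(-1.0500, -0.8400) x3=(-0.8700, 1.9800)
step 1: x0=(0.9424, -1.9461) x1=(0.8490, 1.9785) x2=(-1.0362, -0.8139) x3=(-0.8832, 1.9573)
step 2: x0=(0.9038, -1.9714) x1=(0.8371, 2.0062) x2=(-1.0215, -0.7878) x3=(-0.8955, 1.9335)
step 3: x0=(0.8642, -1.9959) x1=(0.8242, 2.0331) x2=(-1.0057, -0.7619) x3=(-0.9069, 1.9088)
step 4: x0=(0.8235, -2.0194) x1=(0.8104, 2.0592) x2=(-0.9889, -0.7361) x3=(-0.9175, 1.8830)
step 5: x0=(0.7818, -2.0420) x1=(0.7956, 2.0844) x2=(-0.9712, -0.7104) x3=(-0.9271, 1.8561)
step 6: x0=(0.7391, -2.0637) x1=(0.7800, 2.1088) x2=(-0.9524, -0.6848) x3=(-0.9358, 1.8282)
step 7: x0=(0.6953, -2.0843) x1=(0.7634, 2.1324) x2=(-0.9327, -0.6595) x3=(-0.9437, 1.7992)
step 8: x0=(0.6506, -2.1038) x1=(0.7458, 2.1550) x2=(-0.9121, -0.6344) x3=(-0.9506, 1.7692)
step 9: x0=(0.6049, -2.1222) x1=(0.7274, 2.1768) x2=(-0.8905, -0.6095) x3=(-0.9566, 1.7380)
step 10: x0=(0.5583, -2.1394) x1=(0.7080, 2.1976) x2=(-0.8680, -0.5848) x3=(-0.9617, 1.7056)
step 11: x0=(0.5107, -2.1555) x1=(0.6877, 2.2174) x2=(-0.8446, -0.5605) x3=(-0.9658, 1.6721)
step 12: x0=(0.4621, -2.1702) x1=(0.6665, 2.2362) x2=(-0.8203, -0.5364) x3=(-0.9690, 1.6374)
step 13: x0=(0.4127, -2.1836) x1=(0.6444, 2.2541) x2=(-0.7952, -0.5127) x3=(-0.9713, 1.6013)
step 14: x0=(0.3625, -2.1957) x1=(0.6214, 2.2708) x2=(-0.7693, -0.4893) x3=(-0.9726, 1.5640)
step 15: x0=(0.3114, -2.2064) x1=(0.5975, 2.2865) x2=(-0.7426, -0.4663) x3=(-0.9729, 1.5253)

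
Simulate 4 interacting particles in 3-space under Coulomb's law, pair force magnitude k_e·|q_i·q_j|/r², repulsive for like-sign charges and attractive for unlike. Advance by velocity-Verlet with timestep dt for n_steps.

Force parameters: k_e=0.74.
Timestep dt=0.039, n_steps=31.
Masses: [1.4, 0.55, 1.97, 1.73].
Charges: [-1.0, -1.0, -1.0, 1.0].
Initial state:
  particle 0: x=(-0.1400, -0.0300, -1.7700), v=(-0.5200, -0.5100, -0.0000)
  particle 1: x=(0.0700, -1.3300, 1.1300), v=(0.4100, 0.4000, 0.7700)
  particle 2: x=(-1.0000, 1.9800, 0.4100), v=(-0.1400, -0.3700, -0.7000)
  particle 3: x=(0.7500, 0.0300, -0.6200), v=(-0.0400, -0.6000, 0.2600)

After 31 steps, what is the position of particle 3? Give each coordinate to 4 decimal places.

(0.5864, -0.6944, -0.3351)

step 0: x0=(-0.1400, -0.0300, -1.7700) x1=(0.0700, -1.3300, 1.1300) x2=(-1.0000, 1.9800, 0.4100) x3=(0.7500, 0.0300, -0.6200)
step 1: x0=(-0.1602, -0.0499, -1.7699) x1=(0.0861, -1.3144, 1.1600) x2=(-1.0055, 1.9656, 0.3827) x3=(0.7483, 0.0066, -0.6099)
step 2: x0=(-0.1801, -0.0698, -1.7697) x1=(0.1023, -1.2988, 1.1899) x2=(-1.0109, 1.9512, 0.3554) x3=(0.7463, -0.0169, -0.6000)
step 3: x0=(-0.1997, -0.0897, -1.7693) x1=(0.1188, -1.2832, 1.2197) x2=(-1.0163, 1.9369, 0.3281) x3=(0.7441, -0.0403, -0.5901)
step 4: x0=(-0.2192, -0.1097, -1.7687) x1=(0.1354, -1.2677, 1.2495) x2=(-1.0217, 1.9225, 0.3009) x3=(0.7416, -0.0638, -0.5803)
step 5: x0=(-0.2384, -0.1296, -1.7681) x1=(0.1522, -1.2521, 1.2791) x2=(-1.0271, 1.9082, 0.2736) x3=(0.7388, -0.0873, -0.5706)
step 6: x0=(-0.2573, -0.1496, -1.7673) x1=(0.1691, -1.2366, 1.3087) x2=(-1.0325, 1.8940, 0.2463) x3=(0.7358, -0.1108, -0.5610)
step 7: x0=(-0.2761, -0.1696, -1.7663) x1=(0.1863, -1.2210, 1.3381) x2=(-1.0379, 1.8798, 0.2191) x3=(0.7325, -0.1343, -0.5515)
step 8: x0=(-0.2946, -0.1897, -1.7653) x1=(0.2036, -1.2055, 1.3675) x2=(-1.0432, 1.8656, 0.1918) x3=(0.7290, -0.1578, -0.5421)
step 9: x0=(-0.3129, -0.2098, -1.7641) x1=(0.2212, -1.1900, 1.3967) x2=(-1.0486, 1.8514, 0.1646) x3=(0.7253, -0.1814, -0.5327)
step 10: x0=(-0.3310, -0.2299, -1.7629) x1=(0.2389, -1.1744, 1.4258) x2=(-1.0539, 1.8373, 0.1374) x3=(0.7212, -0.2049, -0.5234)
step 11: x0=(-0.3489, -0.2501, -1.7615) x1=(0.2567, -1.1589, 1.4547) x2=(-1.0592, 1.8232, 0.1102) x3=(0.7170, -0.2284, -0.5141)
step 12: x0=(-0.3666, -0.2703, -1.7601) x1=(0.2748, -1.1435, 1.4835) x2=(-1.0645, 1.8092, 0.0830) x3=(0.7125, -0.2520, -0.5049)
step 13: x0=(-0.3841, -0.2905, -1.7585) x1=(0.2930, -1.1280, 1.5122) x2=(-1.0698, 1.7952, 0.0558) x3=(0.7078, -0.2755, -0.4957)
step 14: x0=(-0.4014, -0.3109, -1.7569) x1=(0.3114, -1.1125, 1.5408) x2=(-1.0751, 1.7812, 0.0286) x3=(0.7028, -0.2990, -0.4865)
step 15: x0=(-0.4185, -0.3312, -1.7551) x1=(0.3300, -1.0971, 1.5692) x2=(-1.0803, 1.7672, 0.0014) x3=(0.6976, -0.3225, -0.4774)
step 16: x0=(-0.4354, -0.3517, -1.7533) x1=(0.3488, -1.0817, 1.5974) x2=(-1.0856, 1.7533, -0.0257) x3=(0.6922, -0.3460, -0.4684)
step 17: x0=(-0.4521, -0.3722, -1.7514) x1=(0.3677, -1.0663, 1.6255) x2=(-1.0908, 1.7394, -0.0528) x3=(0.6866, -0.3694, -0.4593)
step 18: x0=(-0.4686, -0.3928, -1.7494) x1=(0.3868, -1.0509, 1.6534) x2=(-1.0961, 1.7256, -0.0800) x3=(0.6807, -0.3929, -0.4503)
step 19: x0=(-0.4850, -0.4134, -1.7474) x1=(0.4060, -1.0356, 1.6812) x2=(-1.1013, 1.7118, -0.1071) x3=(0.6747, -0.4163, -0.4413)
step 20: x0=(-0.5011, -0.4341, -1.7452) x1=(0.4254, -1.0203, 1.7088) x2=(-1.1065, 1.6980, -0.1342) x3=(0.6684, -0.4397, -0.4324)
step 21: x0=(-0.5171, -0.4549, -1.7430) x1=(0.4449, -1.0051, 1.7362) x2=(-1.1117, 1.6843, -0.1613) x3=(0.6619, -0.4631, -0.4234)
step 22: x0=(-0.5329, -0.4757, -1.7408) x1=(0.4646, -0.9898, 1.7634) x2=(-1.1169, 1.6706, -0.1883) x3=(0.6552, -0.4864, -0.4145)
step 23: x0=(-0.5485, -0.4967, -1.7384) x1=(0.4845, -0.9746, 1.7905) x2=(-1.1220, 1.6569, -0.2154) x3=(0.6483, -0.5097, -0.4056)
step 24: x0=(-0.5639, -0.5177, -1.7360) x1=(0.5044, -0.9595, 1.8175) x2=(-1.1272, 1.6433, -0.2424) x3=(0.6413, -0.5329, -0.3967)
step 25: x0=(-0.5792, -0.5388, -1.7335) x1=(0.5245, -0.9444, 1.8442) x2=(-1.1323, 1.6297, -0.2694) x3=(0.6340, -0.5561, -0.3879)
step 26: x0=(-0.5943, -0.5600, -1.7310) x1=(0.5448, -0.9294, 1.8708) x2=(-1.1375, 1.6161, -0.2965) x3=(0.6265, -0.5793, -0.3790)
step 27: x0=(-0.6092, -0.5813, -1.7284) x1=(0.5651, -0.9144, 1.8972) x2=(-1.1426, 1.6026, -0.3234) x3=(0.6189, -0.6024, -0.3702)
step 28: x0=(-0.6240, -0.6026, -1.7257) x1=(0.5856, -0.8994, 1.9235) x2=(-1.1477, 1.5891, -0.3504) x3=(0.6110, -0.6255, -0.3614)
step 29: x0=(-0.6386, -0.6241, -1.7230) x1=(0.6061, -0.8846, 1.9495) x2=(-1.1528, 1.5757, -0.3774) x3=(0.6030, -0.6485, -0.3526)
step 30: x0=(-0.6530, -0.6457, -1.7202) x1=(0.6268, -0.8698, 1.9754) x2=(-1.1579, 1.5623, -0.4043) x3=(0.5948, -0.6715, -0.3439)
step 31: x0=(-0.6673, -0.6673, -1.7173) x1=(0.6476, -0.8550, 2.0012) x2=(-1.1630, 1.5489, -0.4312) x3=(0.5864, -0.6944, -0.3351)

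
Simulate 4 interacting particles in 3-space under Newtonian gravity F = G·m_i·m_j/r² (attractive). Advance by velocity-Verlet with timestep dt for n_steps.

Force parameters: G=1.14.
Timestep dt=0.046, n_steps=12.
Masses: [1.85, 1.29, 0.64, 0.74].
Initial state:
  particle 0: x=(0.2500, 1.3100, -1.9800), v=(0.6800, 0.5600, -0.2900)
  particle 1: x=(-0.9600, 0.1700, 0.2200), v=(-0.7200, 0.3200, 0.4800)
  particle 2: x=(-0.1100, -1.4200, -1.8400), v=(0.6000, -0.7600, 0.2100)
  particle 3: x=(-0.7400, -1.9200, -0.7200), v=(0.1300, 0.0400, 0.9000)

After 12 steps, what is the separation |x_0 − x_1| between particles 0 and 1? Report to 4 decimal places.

3.4457

step 0: x0=(0.2500, 1.3100, -1.9800) x1=(-0.9600, 0.1700, 0.2200) x2=(-0.1100, -1.4200, -1.8400) x3=(-0.7400, -1.9200, -0.7200)
step 1: x0=(0.2812, 1.3355, -1.9931) x1=(-0.9929, 0.1846, 0.2417) x2=(-0.0826, -1.4547, -1.8298) x3=(-0.7338, -1.9176, -0.6789)
step 2: x0=(0.3121, 1.3606, -2.0059) x1=(-1.0255, 0.1991, 0.2627) x2=(-0.0558, -1.4889, -1.8186) x3=(-0.7272, -1.9141, -0.6383)
step 3: x0=(0.3428, 1.3851, -2.0183) x1=(-1.0578, 0.2133, 0.2830) x2=(-0.0294, -1.5227, -1.8065) x3=(-0.7203, -1.9096, -0.5982)
step 4: x0=(0.3732, 1.4093, -2.0304) x1=(-1.0896, 0.2273, 0.3026) x2=(-0.0034, -1.5559, -1.7933) x3=(-0.7130, -1.9040, -0.5587)
step 5: x0=(0.4034, 1.4330, -2.0422) x1=(-1.1211, 0.2412, 0.3216) x2=(0.0220, -1.5886, -1.7793) x3=(-0.7053, -1.8975, -0.5196)
step 6: x0=(0.4334, 1.4564, -2.0536) x1=(-1.1523, 0.2548, 0.3399) x2=(0.0470, -1.6208, -1.7644) x3=(-0.6973, -1.8900, -0.4811)
step 7: x0=(0.4632, 1.4793, -2.0647) x1=(-1.1831, 0.2682, 0.3577) x2=(0.0715, -1.6525, -1.7487) x3=(-0.6890, -1.8817, -0.4431)
step 8: x0=(0.4928, 1.5019, -2.0755) x1=(-1.2135, 0.2813, 0.3750) x2=(0.0956, -1.6837, -1.7321) x3=(-0.6804, -1.8725, -0.4055)
step 9: x0=(0.5222, 1.5242, -2.0860) x1=(-1.2436, 0.2942, 0.3917) x2=(0.1193, -1.7144, -1.7147) x3=(-0.6715, -1.8624, -0.3685)
step 10: x0=(0.5513, 1.5460, -2.0963) x1=(-1.2732, 0.3069, 0.4079) x2=(0.1424, -1.7445, -1.6965) x3=(-0.6624, -1.8516, -0.3319)
step 11: x0=(0.5803, 1.5676, -2.1062) x1=(-1.3026, 0.3194, 0.4236) x2=(0.1652, -1.7741, -1.6776) x3=(-0.6530, -1.8399, -0.2958)
step 12: x0=(0.6090, 1.5888, -2.1159) x1=(-1.3315, 0.3316, 0.4388) x2=(0.1875, -1.8031, -1.6580) x3=(-0.6434, -1.8275, -0.2602)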